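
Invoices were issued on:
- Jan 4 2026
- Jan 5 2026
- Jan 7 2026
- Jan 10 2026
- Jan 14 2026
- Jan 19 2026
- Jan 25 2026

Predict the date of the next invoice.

The spacing grows by 1 each time: 1, 2, 3, 4, 5, 6 days.
Next gap: 7 days. Jan 25 2026 + 7 days = Feb 1 2026.

Feb 1 2026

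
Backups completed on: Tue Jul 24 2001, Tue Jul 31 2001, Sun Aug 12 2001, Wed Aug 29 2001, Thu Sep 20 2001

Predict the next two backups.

Wed Oct 17 2001, Sun Nov 18 2001

Intervals are 7, 12, 17, 22 days — an arithmetic progression with common difference 5.
Next gap: 27 days. Thu Sep 20 2001 + 27 days = Wed Oct 17 2001.
Next gap: 32 days. Wed Oct 17 2001 + 32 days = Sun Nov 18 2001.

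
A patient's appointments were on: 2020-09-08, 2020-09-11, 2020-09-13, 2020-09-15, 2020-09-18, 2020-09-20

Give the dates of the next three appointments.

2020-09-22, 2020-09-25, 2020-09-27

The gap pattern 3, 2, 2, 3, 2 repeats every 3 events.
These are the Tuesdays, Fridays and Sundays of each week.
The following Tuesday is 2020-09-22.
The following Friday is 2020-09-25.
The following Sunday is 2020-09-27.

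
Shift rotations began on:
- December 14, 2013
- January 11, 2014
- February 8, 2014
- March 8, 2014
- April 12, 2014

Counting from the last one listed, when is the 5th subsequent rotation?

These are Saturdays at 28- or 35-day spacing (28, 28, 28, 35).
The pattern: 2nd Saturday of the month.
2nd Saturday of May 2014: May 10, 2014.
June 2014 — 2nd Saturday is June 14, 2014.
July 2014 — 2nd Saturday is July 12, 2014.
August 2014 — 2nd Saturday is August 9, 2014.
2nd Saturday of September 2014: September 13, 2014.

September 13, 2014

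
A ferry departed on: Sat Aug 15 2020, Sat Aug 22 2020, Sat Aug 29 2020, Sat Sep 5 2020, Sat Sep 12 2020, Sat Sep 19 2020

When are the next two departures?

The spacing is 7, 7, 7, 7, 7 days — always 7 days.
Sat Sep 19 2020 + 7 days = Sat Sep 26 2020.
Sat Sep 26 2020 + 7 days = Sat Oct 3 2020.

Sat Sep 26 2020, Sat Oct 3 2020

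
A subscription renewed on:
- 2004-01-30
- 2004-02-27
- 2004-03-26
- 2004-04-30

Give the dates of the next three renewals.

These are Fridays with 28, 28, 35-day gaps.
Each is the final Friday of its month — 2004-01-30 is past the 28th, so '4th Friday' doesn't fit.
May 2004 ends with Friday 2004-05-28.
Last Friday of June 2004: 2004-06-25.
July 2004 ends with Friday 2004-07-30.

2004-05-28, 2004-06-25, 2004-07-30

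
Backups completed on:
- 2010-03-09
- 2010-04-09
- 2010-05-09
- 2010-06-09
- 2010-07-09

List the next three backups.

2010-08-09, 2010-09-09, 2010-10-09

The day-of-month is always 9 (31, 30, 31, 30 days between events).
So this recurs on the 9th of each month.
Next: August 2010 → 2010-08-09.
Next: September 2010 → 2010-09-09.
October 2010: 2010-10-09.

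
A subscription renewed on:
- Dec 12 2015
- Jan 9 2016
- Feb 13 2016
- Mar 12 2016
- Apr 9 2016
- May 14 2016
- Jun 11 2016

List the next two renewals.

All dates are Saturdays, 28, 35, 28, 28, 35, 28 days apart.
Specifically, the 2nd Saturday of each month.
2nd Saturday of July 2016: Jul 9 2016.
2nd Saturday of August 2016: Aug 13 2016.

Jul 9 2016, Aug 13 2016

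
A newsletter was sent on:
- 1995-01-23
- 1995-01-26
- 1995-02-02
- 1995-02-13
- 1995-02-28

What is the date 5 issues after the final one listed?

The spacing grows by 4 each time: 3, 7, 11, 15 days.
Next gap: 19 days. 1995-02-28 + 19 days = 1995-03-19.
Next gap: 23 days. 1995-03-19 + 23 days = 1995-04-11.
Next gap: 27 days. 1995-04-11 + 27 days = 1995-05-08.
Next gap: 31 days. 1995-05-08 + 31 days = 1995-06-08.
Next gap: 35 days. 1995-06-08 + 35 days = 1995-07-13.

1995-07-13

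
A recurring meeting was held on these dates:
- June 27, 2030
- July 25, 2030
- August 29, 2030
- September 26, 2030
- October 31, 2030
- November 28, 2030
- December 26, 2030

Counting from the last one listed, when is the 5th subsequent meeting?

All Thursdays; the gaps (28, 35, 28, 35, 28, 28) vary with month length.
This is the last Thursday of each month.
Last Thursday of January 2031: January 30, 2031.
Last Thursday of February 2031: February 27, 2031.
March 2031 ends with Thursday March 27, 2031.
April 2031 ends with Thursday April 24, 2031.
Last Thursday of May 2031: May 29, 2031.

May 29, 2031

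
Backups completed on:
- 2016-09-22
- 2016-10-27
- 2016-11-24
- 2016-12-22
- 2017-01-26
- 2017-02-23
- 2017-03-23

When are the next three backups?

Gaps: 35, 28, 28, 35, 28, 28 days — a mix of 28 and 35. Every date is a Thursday.
Each is the 4th Thursday of its month.
4th Thursday of April 2017: 2017-04-27.
May 2017 — 4th Thursday is 2017-05-25.
June 2017 — 4th Thursday is 2017-06-22.

2017-04-27, 2017-05-25, 2017-06-22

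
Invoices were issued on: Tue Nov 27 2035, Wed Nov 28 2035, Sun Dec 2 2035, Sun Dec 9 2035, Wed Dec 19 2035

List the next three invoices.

Intervals are 1, 4, 7, 10 days — an arithmetic progression with common difference 3.
Next gap: 13 days. Wed Dec 19 2035 + 13 days = Tue Jan 1 2036.
Next gap: 16 days. Tue Jan 1 2036 + 16 days = Thu Jan 17 2036.
Next gap: 19 days. Thu Jan 17 2036 + 19 days = Tue Feb 5 2036.

Tue Jan 1 2036, Thu Jan 17 2036, Tue Feb 5 2036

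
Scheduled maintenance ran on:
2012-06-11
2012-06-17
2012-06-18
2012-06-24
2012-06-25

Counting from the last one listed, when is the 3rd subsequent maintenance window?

Every event lands on a Monday or Sunday (gaps cycle 6, 1, 6, 1).
So the schedule is: every Monday and Sunday.
The following Sunday is 2012-07-01.
Next Monday: 2012-07-02.
Next Sunday: 2012-07-08.

2012-07-08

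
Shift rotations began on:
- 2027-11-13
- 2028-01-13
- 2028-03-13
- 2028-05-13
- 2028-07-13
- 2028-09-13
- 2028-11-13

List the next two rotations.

The day-of-month is always 13 (61, 60, 61, 61, 62, 61 days between events).
So this recurs on the 13th of every 2 months.
January 2029: 2029-01-13.
March 2029: 2029-03-13.

2029-01-13, 2029-03-13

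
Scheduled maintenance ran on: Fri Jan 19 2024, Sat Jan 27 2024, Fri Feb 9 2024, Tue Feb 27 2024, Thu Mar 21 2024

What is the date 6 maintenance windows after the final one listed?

Intervals are 8, 13, 18, 23 days — an arithmetic progression with common difference 5.
Next gap: 28 days. Thu Mar 21 2024 + 28 days = Thu Apr 18 2024.
Next gap: 33 days. Thu Apr 18 2024 + 33 days = Tue May 21 2024.
Next gap: 38 days. Tue May 21 2024 + 38 days = Fri Jun 28 2024.
Next gap: 43 days. Fri Jun 28 2024 + 43 days = Sat Aug 10 2024.
Next gap: 48 days. Sat Aug 10 2024 + 48 days = Fri Sep 27 2024.
Next gap: 53 days. Fri Sep 27 2024 + 53 days = Tue Nov 19 2024.

Tue Nov 19 2024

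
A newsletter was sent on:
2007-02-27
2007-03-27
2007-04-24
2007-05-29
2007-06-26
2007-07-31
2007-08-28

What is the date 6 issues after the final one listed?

All Tuesdays; the gaps (28, 28, 35, 28, 35, 28) vary with month length.
This is the last Tuesday of each month.
Last Tuesday of September 2007: 2007-09-25.
Last Tuesday of October 2007: 2007-10-30.
November 2007 ends with Tuesday 2007-11-27.
Last Tuesday of December 2007: 2007-12-25.
January 2008 ends with Tuesday 2008-01-29.
Last Tuesday of February 2008: 2008-02-26.

2008-02-26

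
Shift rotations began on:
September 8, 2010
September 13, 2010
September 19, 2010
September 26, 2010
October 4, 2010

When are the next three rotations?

October 13, 2010; October 23, 2010; November 3, 2010

The spacing grows by 1 each time: 5, 6, 7, 8 days.
Next gap: 9 days. October 4, 2010 + 9 days = October 13, 2010.
Next gap: 10 days. October 13, 2010 + 10 days = October 23, 2010.
Next gap: 11 days. October 23, 2010 + 11 days = November 3, 2010.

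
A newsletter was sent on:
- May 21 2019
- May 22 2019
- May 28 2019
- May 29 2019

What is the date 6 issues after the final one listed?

The gap pattern 1, 6, 1 repeats every 2 events.
These are the Tuesdays and Wednesdays of each week.
The following Tuesday is Jun 4 2019.
The following Wednesday is Jun 5 2019.
Next Tuesday: Jun 11 2019.
Next Wednesday: Jun 12 2019.
Next Tuesday: Jun 18 2019.
Next Wednesday: Jun 19 2019.

Jun 19 2019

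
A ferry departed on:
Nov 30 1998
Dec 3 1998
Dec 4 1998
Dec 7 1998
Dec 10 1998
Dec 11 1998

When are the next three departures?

The gap pattern 3, 1, 3, 3, 1 repeats every 3 events.
These are the Mondays, Thursdays and Fridays of each week.
The following Monday is Dec 14 1998.
The following Thursday is Dec 17 1998.
The following Friday is Dec 18 1998.

Dec 14 1998, Dec 17 1998, Dec 18 1998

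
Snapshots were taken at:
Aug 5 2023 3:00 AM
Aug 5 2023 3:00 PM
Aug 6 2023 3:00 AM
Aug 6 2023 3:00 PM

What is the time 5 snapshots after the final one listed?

Gaps: 12, 12, 12 hours — each event is 12 hours after the previous one.
Aug 6 2023 3:00 PM + 12 h = Aug 7 2023 3:00 AM.
Aug 7 2023 3:00 AM + 12 h = Aug 7 2023 3:00 PM.
Aug 7 2023 3:00 PM + 12 h = Aug 8 2023 3:00 AM.
Aug 8 2023 3:00 AM + 12 h = Aug 8 2023 3:00 PM.
Aug 8 2023 3:00 PM + 12 h = Aug 9 2023 3:00 AM.

Aug 9 2023 3:00 AM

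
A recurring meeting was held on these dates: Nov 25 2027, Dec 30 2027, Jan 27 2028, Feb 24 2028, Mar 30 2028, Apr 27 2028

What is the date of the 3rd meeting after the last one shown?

All Thursdays; the gaps (35, 28, 28, 35, 28) vary with month length.
This is the last Thursday of each month.
May 2028 ends with Thursday May 25 2028.
Last Thursday of June 2028: Jun 29 2028.
Last Thursday of July 2028: Jul 27 2028.

Jul 27 2028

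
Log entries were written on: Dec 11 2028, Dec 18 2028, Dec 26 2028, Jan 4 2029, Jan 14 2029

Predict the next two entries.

Gaps: 7, 8, 9, 10 days — each gap is 1 larger than the previous one.
Next gap: 11 days. Jan 14 2029 + 11 days = Jan 25 2029.
Next gap: 12 days. Jan 25 2029 + 12 days = Feb 6 2029.

Jan 25 2029, Feb 6 2029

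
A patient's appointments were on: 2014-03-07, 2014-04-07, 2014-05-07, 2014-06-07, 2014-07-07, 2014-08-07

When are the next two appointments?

Gaps: 31, 30, 31, 30, 31 days — not constant. Every event is on the 7th of the month.
Pattern: the 7th of each month.
Next: September 2014 → 2014-09-07.
October 2014: 2014-10-07.

2014-09-07, 2014-10-07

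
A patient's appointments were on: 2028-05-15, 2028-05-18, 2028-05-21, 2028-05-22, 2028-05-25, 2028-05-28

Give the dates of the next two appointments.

2028-05-29, 2028-06-01

Every event lands on a Monday or Thursday or Sunday (gaps cycle 3, 3, 1, 3, 3).
So the schedule is: every Monday, Thursday and Sunday.
Next Monday: 2028-05-29.
The following Thursday is 2028-06-01.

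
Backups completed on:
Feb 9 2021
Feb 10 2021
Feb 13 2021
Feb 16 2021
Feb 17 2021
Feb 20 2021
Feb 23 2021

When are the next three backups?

The gap pattern 1, 3, 3, 1, 3, 3 repeats every 3 events.
These are the Tuesdays, Wednesdays and Saturdays of each week.
The following Wednesday is Feb 24 2021.
Next Saturday: Feb 27 2021.
The following Tuesday is Mar 2 2021.

Feb 24 2021, Feb 27 2021, Mar 2 2021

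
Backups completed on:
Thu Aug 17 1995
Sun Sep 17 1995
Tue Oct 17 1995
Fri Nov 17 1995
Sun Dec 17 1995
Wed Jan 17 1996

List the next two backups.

Sat Feb 17 1996, Sun Mar 17 1996

Gaps: 31, 30, 31, 30, 31 days — not constant. Every event is on the 17th of the month.
Pattern: the 17th of each month.
February 1996: Sat Feb 17 1996.
March 1996: Sun Mar 17 1996.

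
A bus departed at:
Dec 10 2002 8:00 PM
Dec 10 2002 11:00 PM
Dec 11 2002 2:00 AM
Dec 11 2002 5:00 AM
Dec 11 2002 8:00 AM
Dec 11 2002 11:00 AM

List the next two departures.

Dec 11 2002 2:00 PM, Dec 11 2002 5:00 PM

The interval is a steady 3 hours (3, 3, 3, 3, 3).
Dec 11 2002 11:00 AM + 3 h = Dec 11 2002 2:00 PM.
Dec 11 2002 2:00 PM + 3 h = Dec 11 2002 5:00 PM.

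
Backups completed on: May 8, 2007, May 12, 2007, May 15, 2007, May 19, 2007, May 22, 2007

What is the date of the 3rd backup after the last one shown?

June 2, 2007

The gap pattern 4, 3, 4, 3 repeats every 2 events.
These are the Tuesdays and Saturdays of each week.
Next Saturday: May 26, 2007.
The following Tuesday is May 29, 2007.
Next Saturday: June 2, 2007.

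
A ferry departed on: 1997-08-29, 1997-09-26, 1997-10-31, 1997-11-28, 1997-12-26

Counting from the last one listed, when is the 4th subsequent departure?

All Fridays; the gaps (28, 35, 28, 28) vary with month length.
This is the last Friday of each month.
Last Friday of January 1998: 1998-01-30.
February 1998 ends with Friday 1998-02-27.
March 1998 ends with Friday 1998-03-27.
Last Friday of April 1998: 1998-04-24.

1998-04-24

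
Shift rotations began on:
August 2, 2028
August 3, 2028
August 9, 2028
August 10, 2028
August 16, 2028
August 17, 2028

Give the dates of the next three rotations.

August 23, 2028; August 24, 2028; August 30, 2028

The gap pattern 1, 6, 1, 6, 1 repeats every 2 events.
These are the Wednesdays and Thursdays of each week.
Next Wednesday: August 23, 2028.
Next Thursday: August 24, 2028.
Next Wednesday: August 30, 2028.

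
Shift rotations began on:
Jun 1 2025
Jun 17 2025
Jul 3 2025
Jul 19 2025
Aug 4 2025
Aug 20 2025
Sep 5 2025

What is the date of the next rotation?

Sep 21 2025

Gaps between consecutive events: 16, 16, 16, 16, 16, 16 days — a constant 16-day interval.
Sep 5 2025 + 16 days = Sep 21 2025.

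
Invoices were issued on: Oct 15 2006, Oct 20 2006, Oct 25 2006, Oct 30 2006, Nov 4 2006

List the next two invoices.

Gaps between consecutive events: 5, 5, 5, 5 days — a constant 5-day interval.
Nov 4 2006 + 5 days = Nov 9 2006.
Nov 9 2006 + 5 days = Nov 14 2006.

Nov 9 2006, Nov 14 2006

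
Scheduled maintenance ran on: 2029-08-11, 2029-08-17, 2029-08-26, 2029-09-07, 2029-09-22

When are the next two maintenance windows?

2029-10-10, 2029-10-31

Intervals are 6, 9, 12, 15 days — an arithmetic progression with common difference 3.
Next gap: 18 days. 2029-09-22 + 18 days = 2029-10-10.
Next gap: 21 days. 2029-10-10 + 21 days = 2029-10-31.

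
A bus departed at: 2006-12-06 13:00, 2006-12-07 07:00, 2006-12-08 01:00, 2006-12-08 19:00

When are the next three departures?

Gaps: 18, 18, 18 hours — each event is 18 hours after the previous one.
2006-12-08 19:00 + 18 h = 2006-12-09 13:00.
2006-12-09 13:00 + 18 h = 2006-12-10 07:00.
2006-12-10 07:00 + 18 h = 2006-12-11 01:00.

2006-12-09 13:00, 2006-12-10 07:00, 2006-12-11 01:00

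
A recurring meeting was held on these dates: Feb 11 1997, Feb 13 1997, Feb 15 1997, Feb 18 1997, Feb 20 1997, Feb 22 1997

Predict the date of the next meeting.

Feb 25 1997

Gaps: 2, 2, 3, 2, 2 days — not constant, but cyclic with period 3.
The events fall on every Tuesday, Thursday and Saturday.
The following Tuesday is Feb 25 1997.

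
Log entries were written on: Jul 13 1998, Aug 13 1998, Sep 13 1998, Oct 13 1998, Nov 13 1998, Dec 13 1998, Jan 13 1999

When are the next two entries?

Feb 13 1999, Mar 13 1999

Gaps: 31, 31, 30, 31, 30, 31 days — not constant. Every event is on the 13th of the month.
Pattern: the 13th of each month.
Next: February 1999 → Feb 13 1999.
Next: March 1999 → Mar 13 1999.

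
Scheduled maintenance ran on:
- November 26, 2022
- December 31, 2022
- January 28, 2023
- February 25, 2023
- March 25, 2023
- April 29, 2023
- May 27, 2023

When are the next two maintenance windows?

All Saturdays; the gaps (35, 28, 28, 28, 35, 28) vary with month length.
This is the last Saturday of each month.
Last Saturday of June 2023: June 24, 2023.
July 2023 ends with Saturday July 29, 2023.

June 24, 2023; July 29, 2023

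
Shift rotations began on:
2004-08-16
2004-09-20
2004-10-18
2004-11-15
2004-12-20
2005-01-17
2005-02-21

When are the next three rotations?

2005-03-21, 2005-04-18, 2005-05-16

Gaps: 35, 28, 28, 35, 28, 35 days — a mix of 28 and 35. Every date is a Monday.
Each is the 3rd Monday of its month.
March 2005 — 3rd Monday is 2005-03-21.
3rd Monday of April 2005: 2005-04-18.
May 2005 — 3rd Monday is 2005-05-16.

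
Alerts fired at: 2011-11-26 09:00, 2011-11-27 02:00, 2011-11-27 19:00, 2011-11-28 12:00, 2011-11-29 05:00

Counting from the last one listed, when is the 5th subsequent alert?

2011-12-02 18:00

Spacing: 17, 17, 17, 17 h — constant 17 h.
2011-11-29 05:00 + 17 h = 2011-11-29 22:00.
2011-11-29 22:00 + 17 h = 2011-11-30 15:00.
2011-11-30 15:00 + 17 h = 2011-12-01 08:00.
2011-12-01 08:00 + 17 h = 2011-12-02 01:00.
2011-12-02 01:00 + 17 h = 2011-12-02 18:00.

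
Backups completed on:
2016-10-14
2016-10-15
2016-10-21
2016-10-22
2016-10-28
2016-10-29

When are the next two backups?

The gap pattern 1, 6, 1, 6, 1 repeats every 2 events.
These are the Fridays and Saturdays of each week.
The following Friday is 2016-11-04.
The following Saturday is 2016-11-05.

2016-11-04, 2016-11-05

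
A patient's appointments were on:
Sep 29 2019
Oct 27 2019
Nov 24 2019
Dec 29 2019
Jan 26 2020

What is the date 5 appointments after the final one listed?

Jun 28 2020

All Sundays; the gaps (28, 28, 35, 28) vary with month length.
This is the last Sunday of each month.
February 2020 ends with Sunday Feb 23 2020.
March 2020 ends with Sunday Mar 29 2020.
April 2020 ends with Sunday Apr 26 2020.
May 2020 ends with Sunday May 31 2020.
June 2020 ends with Sunday Jun 28 2020.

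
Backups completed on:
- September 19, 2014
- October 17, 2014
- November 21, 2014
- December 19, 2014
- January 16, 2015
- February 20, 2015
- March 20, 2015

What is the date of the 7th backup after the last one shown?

All dates are Fridays, 28, 35, 28, 28, 35, 28 days apart.
Specifically, the 3rd Friday of each month.
April 2015 — 3rd Friday is April 17, 2015.
3rd Friday of May 2015: May 15, 2015.
June 2015 — 3rd Friday is June 19, 2015.
July 2015 — 3rd Friday is July 17, 2015.
3rd Friday of August 2015: August 21, 2015.
September 2015 — 3rd Friday is September 18, 2015.
October 2015 — 3rd Friday is October 16, 2015.

October 16, 2015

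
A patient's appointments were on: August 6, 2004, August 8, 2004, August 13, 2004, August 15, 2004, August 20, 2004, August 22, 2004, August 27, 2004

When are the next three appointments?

Gaps: 2, 5, 2, 5, 2, 5 days — not constant, but cyclic with period 2.
The events fall on every Friday and Sunday.
Next Sunday: August 29, 2004.
Next Friday: September 3, 2004.
The following Sunday is September 5, 2004.

August 29, 2004; September 3, 2004; September 5, 2004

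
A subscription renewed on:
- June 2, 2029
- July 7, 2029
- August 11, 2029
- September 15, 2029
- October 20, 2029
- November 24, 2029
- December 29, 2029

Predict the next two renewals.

Every event comes 35 days after the last (35, 35, 35, 35, 35, 35).
December 29, 2029 + 35 days = February 2, 2030.
February 2, 2030 + 35 days = March 9, 2030.

February 2, 2030; March 9, 2030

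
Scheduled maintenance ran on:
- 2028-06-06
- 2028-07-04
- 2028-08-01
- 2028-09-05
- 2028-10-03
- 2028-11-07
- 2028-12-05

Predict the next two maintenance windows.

2029-01-02, 2029-02-06

These are Tuesdays at 28- or 35-day spacing (28, 28, 35, 28, 35, 28).
The pattern: 1st Tuesday of the month.
January 2029 — 1st Tuesday is 2029-01-02.
February 2029 — 1st Tuesday is 2029-02-06.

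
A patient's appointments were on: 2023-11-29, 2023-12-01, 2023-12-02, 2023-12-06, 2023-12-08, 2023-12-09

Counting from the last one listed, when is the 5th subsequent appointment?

2023-12-22

The gap pattern 2, 1, 4, 2, 1 repeats every 3 events.
These are the Wednesdays, Fridays and Saturdays of each week.
Next Wednesday: 2023-12-13.
Next Friday: 2023-12-15.
The following Saturday is 2023-12-16.
The following Wednesday is 2023-12-20.
Next Friday: 2023-12-22.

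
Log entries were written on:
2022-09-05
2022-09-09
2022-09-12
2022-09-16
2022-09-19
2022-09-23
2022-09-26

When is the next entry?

2022-09-30

Gaps: 4, 3, 4, 3, 4, 3 days — not constant, but cyclic with period 2.
The events fall on every Monday and Friday.
Next Friday: 2022-09-30.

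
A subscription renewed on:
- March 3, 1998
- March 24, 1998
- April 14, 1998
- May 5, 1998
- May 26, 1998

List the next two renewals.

June 16, 1998; July 7, 1998

The spacing is 21, 21, 21, 21 days — always 21 days.
May 26, 1998 + 21 days = June 16, 1998.
June 16, 1998 + 21 days = July 7, 1998.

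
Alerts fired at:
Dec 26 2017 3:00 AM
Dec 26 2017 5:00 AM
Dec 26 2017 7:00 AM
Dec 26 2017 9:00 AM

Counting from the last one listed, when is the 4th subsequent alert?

Spacing: 2, 2, 2 h — constant 2 h.
Dec 26 2017 9:00 AM + 2 h = Dec 26 2017 11:00 AM.
Dec 26 2017 11:00 AM + 2 h = Dec 26 2017 1:00 PM.
Dec 26 2017 1:00 PM + 2 h = Dec 26 2017 3:00 PM.
Dec 26 2017 3:00 PM + 2 h = Dec 26 2017 5:00 PM.

Dec 26 2017 5:00 PM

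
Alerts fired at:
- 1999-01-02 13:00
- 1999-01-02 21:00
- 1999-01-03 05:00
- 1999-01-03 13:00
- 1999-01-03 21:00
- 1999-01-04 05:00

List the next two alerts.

1999-01-04 13:00, 1999-01-04 21:00

Spacing: 8, 8, 8, 8, 8 h — constant 8 h.
1999-01-04 05:00 + 8 h = 1999-01-04 13:00.
1999-01-04 13:00 + 8 h = 1999-01-04 21:00.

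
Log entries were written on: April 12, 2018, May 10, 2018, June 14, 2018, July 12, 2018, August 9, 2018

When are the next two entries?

Gaps: 28, 35, 28, 28 days — a mix of 28 and 35. Every date is a Thursday.
Each is the 2nd Thursday of its month.
September 2018 — 2nd Thursday is September 13, 2018.
2nd Thursday of October 2018: October 11, 2018.

September 13, 2018; October 11, 2018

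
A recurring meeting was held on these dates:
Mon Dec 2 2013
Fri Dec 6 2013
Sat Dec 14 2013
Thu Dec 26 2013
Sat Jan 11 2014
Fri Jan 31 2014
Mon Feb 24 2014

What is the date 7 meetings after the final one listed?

Mon Dec 1 2014

Gaps: 4, 8, 12, 16, 20, 24 days — each gap is 4 larger than the previous one.
Next gap: 28 days. Mon Feb 24 2014 + 28 days = Mon Mar 24 2014.
Next gap: 32 days. Mon Mar 24 2014 + 32 days = Fri Apr 25 2014.
Next gap: 36 days. Fri Apr 25 2014 + 36 days = Sat May 31 2014.
Next gap: 40 days. Sat May 31 2014 + 40 days = Thu Jul 10 2014.
Next gap: 44 days. Thu Jul 10 2014 + 44 days = Sat Aug 23 2014.
Next gap: 48 days. Sat Aug 23 2014 + 48 days = Fri Oct 10 2014.
Next gap: 52 days. Fri Oct 10 2014 + 52 days = Mon Dec 1 2014.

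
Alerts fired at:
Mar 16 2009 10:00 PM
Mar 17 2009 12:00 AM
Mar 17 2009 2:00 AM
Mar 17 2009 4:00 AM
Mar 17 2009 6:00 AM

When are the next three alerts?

Gaps: 2, 2, 2, 2 hours — each event is 2 hours after the previous one.
Mar 17 2009 6:00 AM + 2 h = Mar 17 2009 8:00 AM.
Mar 17 2009 8:00 AM + 2 h = Mar 17 2009 10:00 AM.
Mar 17 2009 10:00 AM + 2 h = Mar 17 2009 12:00 PM.

Mar 17 2009 8:00 AM, Mar 17 2009 10:00 AM, Mar 17 2009 12:00 PM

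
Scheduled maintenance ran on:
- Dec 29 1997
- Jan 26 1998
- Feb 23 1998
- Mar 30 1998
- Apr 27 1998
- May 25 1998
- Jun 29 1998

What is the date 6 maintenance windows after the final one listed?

These are Mondays with 28, 28, 35, 28, 28, 35-day gaps.
Each is the final Monday of its month — Dec 29 1997 is past the 28th, so '4th Monday' doesn't fit.
July 1998 ends with Monday Jul 27 1998.
August 1998 ends with Monday Aug 31 1998.
Last Monday of September 1998: Sep 28 1998.
Last Monday of October 1998: Oct 26 1998.
November 1998 ends with Monday Nov 30 1998.
Last Monday of December 1998: Dec 28 1998.

Dec 28 1998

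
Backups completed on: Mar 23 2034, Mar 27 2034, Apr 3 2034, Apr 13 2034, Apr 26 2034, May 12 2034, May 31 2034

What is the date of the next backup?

Gaps: 4, 7, 10, 13, 16, 19 days — each gap is 3 larger than the previous one.
Next gap: 22 days. May 31 2034 + 22 days = Jun 22 2034.

Jun 22 2034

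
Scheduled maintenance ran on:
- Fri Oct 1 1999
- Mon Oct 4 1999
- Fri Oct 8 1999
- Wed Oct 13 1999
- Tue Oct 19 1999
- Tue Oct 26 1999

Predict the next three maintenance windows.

Wed Nov 3 1999, Fri Nov 12 1999, Mon Nov 22 1999

Gaps: 3, 4, 5, 6, 7 days — each gap is 1 larger than the previous one.
Next gap: 8 days. Tue Oct 26 1999 + 8 days = Wed Nov 3 1999.
Next gap: 9 days. Wed Nov 3 1999 + 9 days = Fri Nov 12 1999.
Next gap: 10 days. Fri Nov 12 1999 + 10 days = Mon Nov 22 1999.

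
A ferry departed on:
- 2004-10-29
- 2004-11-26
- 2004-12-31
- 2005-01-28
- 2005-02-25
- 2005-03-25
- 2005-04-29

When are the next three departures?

All Fridays; the gaps (28, 35, 28, 28, 28, 35) vary with month length.
This is the last Friday of each month.
Last Friday of May 2005: 2005-05-27.
Last Friday of June 2005: 2005-06-24.
July 2005 ends with Friday 2005-07-29.

2005-05-27, 2005-06-24, 2005-07-29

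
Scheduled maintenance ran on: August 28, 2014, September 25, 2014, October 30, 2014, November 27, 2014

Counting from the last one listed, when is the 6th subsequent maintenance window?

These are Thursdays with 28, 35, 28-day gaps.
Each is the final Thursday of its month — October 30, 2014 is past the 28th, so '4th Thursday' doesn't fit.
Last Thursday of December 2014: December 25, 2014.
January 2015 ends with Thursday January 29, 2015.
February 2015 ends with Thursday February 26, 2015.
March 2015 ends with Thursday March 26, 2015.
April 2015 ends with Thursday April 30, 2015.
May 2015 ends with Thursday May 28, 2015.

May 28, 2015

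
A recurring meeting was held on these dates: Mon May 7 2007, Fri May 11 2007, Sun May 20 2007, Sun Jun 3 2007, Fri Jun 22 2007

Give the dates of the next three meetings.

The spacing grows by 5 each time: 4, 9, 14, 19 days.
Next gap: 24 days. Fri Jun 22 2007 + 24 days = Mon Jul 16 2007.
Next gap: 29 days. Mon Jul 16 2007 + 29 days = Tue Aug 14 2007.
Next gap: 34 days. Tue Aug 14 2007 + 34 days = Mon Sep 17 2007.

Mon Jul 16 2007, Tue Aug 14 2007, Mon Sep 17 2007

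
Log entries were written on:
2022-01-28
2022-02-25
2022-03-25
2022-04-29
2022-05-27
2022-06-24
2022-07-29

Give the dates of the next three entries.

These are Fridays with 28, 28, 35, 28, 28, 35-day gaps.
Each is the final Friday of its month — 2022-04-29 is past the 28th, so '4th Friday' doesn't fit.
Last Friday of August 2022: 2022-08-26.
September 2022 ends with Friday 2022-09-30.
Last Friday of October 2022: 2022-10-28.

2022-08-26, 2022-09-30, 2022-10-28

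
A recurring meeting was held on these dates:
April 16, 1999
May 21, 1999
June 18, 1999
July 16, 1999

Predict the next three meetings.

August 20, 1999; September 17, 1999; October 15, 1999

These are Fridays at 28- or 35-day spacing (35, 28, 28).
The pattern: 3rd Friday of the month.
August 1999 — 3rd Friday is August 20, 1999.
September 1999 — 3rd Friday is September 17, 1999.
3rd Friday of October 1999: October 15, 1999.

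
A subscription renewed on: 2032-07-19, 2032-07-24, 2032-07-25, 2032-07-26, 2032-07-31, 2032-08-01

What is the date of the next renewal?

2032-08-02

Every event lands on a Monday or Saturday or Sunday (gaps cycle 5, 1, 1, 5, 1).
So the schedule is: every Monday, Saturday and Sunday.
The following Monday is 2032-08-02.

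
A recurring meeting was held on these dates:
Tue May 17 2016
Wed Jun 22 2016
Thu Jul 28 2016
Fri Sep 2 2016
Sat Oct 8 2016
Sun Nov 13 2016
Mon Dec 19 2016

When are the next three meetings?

Tue Jan 24 2017, Wed Mar 1 2017, Thu Apr 6 2017

Gaps between consecutive events: 36, 36, 36, 36, 36, 36 days — a constant 36-day interval.
Mon Dec 19 2016 + 36 days = Tue Jan 24 2017.
Tue Jan 24 2017 + 36 days = Wed Mar 1 2017.
Wed Mar 1 2017 + 36 days = Thu Apr 6 2017.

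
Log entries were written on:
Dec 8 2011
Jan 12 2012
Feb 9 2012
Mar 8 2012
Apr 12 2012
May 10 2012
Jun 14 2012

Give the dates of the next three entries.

Jul 12 2012, Aug 9 2012, Sep 13 2012

All dates are Thursdays, 35, 28, 28, 35, 28, 35 days apart.
Specifically, the 2nd Thursday of each month.
2nd Thursday of July 2012: Jul 12 2012.
August 2012 — 2nd Thursday is Aug 9 2012.
September 2012 — 2nd Thursday is Sep 13 2012.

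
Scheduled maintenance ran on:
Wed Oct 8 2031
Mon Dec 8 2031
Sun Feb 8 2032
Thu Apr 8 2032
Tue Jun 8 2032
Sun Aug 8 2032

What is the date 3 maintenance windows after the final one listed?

Tue Feb 8 2033

The day-of-month is always 8 (61, 62, 60, 61, 61 days between events).
So this recurs on the 8th of every 2 months.
October 2032: Fri Oct 8 2032.
December 2032: Wed Dec 8 2032.
February 2033: Tue Feb 8 2033.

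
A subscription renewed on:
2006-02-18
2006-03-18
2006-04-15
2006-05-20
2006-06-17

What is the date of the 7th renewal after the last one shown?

All dates are Saturdays, 28, 28, 35, 28 days apart.
Specifically, the 3rd Saturday of each month.
July 2006 — 3rd Saturday is 2006-07-15.
3rd Saturday of August 2006: 2006-08-19.
September 2006 — 3rd Saturday is 2006-09-16.
October 2006 — 3rd Saturday is 2006-10-21.
November 2006 — 3rd Saturday is 2006-11-18.
December 2006 — 3rd Saturday is 2006-12-16.
3rd Saturday of January 2007: 2007-01-20.

2007-01-20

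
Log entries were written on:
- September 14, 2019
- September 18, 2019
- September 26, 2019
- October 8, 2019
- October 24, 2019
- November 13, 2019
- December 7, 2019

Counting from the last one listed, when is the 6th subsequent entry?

The spacing grows by 4 each time: 4, 8, 12, 16, 20, 24 days.
Next gap: 28 days. December 7, 2019 + 28 days = January 4, 2020.
Next gap: 32 days. January 4, 2020 + 32 days = February 5, 2020.
Next gap: 36 days. February 5, 2020 + 36 days = March 12, 2020.
Next gap: 40 days. March 12, 2020 + 40 days = April 21, 2020.
Next gap: 44 days. April 21, 2020 + 44 days = June 4, 2020.
Next gap: 48 days. June 4, 2020 + 48 days = July 22, 2020.

July 22, 2020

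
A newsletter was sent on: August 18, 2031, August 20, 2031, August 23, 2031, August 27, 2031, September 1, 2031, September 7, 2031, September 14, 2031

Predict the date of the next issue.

Gaps: 2, 3, 4, 5, 6, 7 days — each gap is 1 larger than the previous one.
Next gap: 8 days. September 14, 2031 + 8 days = September 22, 2031.

September 22, 2031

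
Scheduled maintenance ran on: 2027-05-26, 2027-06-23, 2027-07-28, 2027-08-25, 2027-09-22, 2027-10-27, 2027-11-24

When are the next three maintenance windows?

Gaps: 28, 35, 28, 28, 35, 28 days — a mix of 28 and 35. Every date is a Wednesday.
Each is the 4th Wednesday of its month.
4th Wednesday of December 2027: 2027-12-22.
January 2028 — 4th Wednesday is 2028-01-26.
February 2028 — 4th Wednesday is 2028-02-23.

2027-12-22, 2028-01-26, 2028-02-23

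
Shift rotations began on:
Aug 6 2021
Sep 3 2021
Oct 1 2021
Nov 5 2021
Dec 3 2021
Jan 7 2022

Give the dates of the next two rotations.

All dates are Fridays, 28, 28, 35, 28, 35 days apart.
Specifically, the 1st Friday of each month.
1st Friday of February 2022: Feb 4 2022.
March 2022 — 1st Friday is Mar 4 2022.

Feb 4 2022, Mar 4 2022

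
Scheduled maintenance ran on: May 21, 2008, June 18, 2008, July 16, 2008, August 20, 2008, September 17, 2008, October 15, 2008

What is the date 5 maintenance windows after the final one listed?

Gaps: 28, 28, 35, 28, 28 days — a mix of 28 and 35. Every date is a Wednesday.
Each is the 3rd Wednesday of its month.
November 2008 — 3rd Wednesday is November 19, 2008.
3rd Wednesday of December 2008: December 17, 2008.
3rd Wednesday of January 2009: January 21, 2009.
3rd Wednesday of February 2009: February 18, 2009.
3rd Wednesday of March 2009: March 18, 2009.

March 18, 2009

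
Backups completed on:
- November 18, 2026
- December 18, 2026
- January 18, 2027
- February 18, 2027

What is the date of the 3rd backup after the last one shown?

May 18, 2027

The day-of-month is always 18 (30, 31, 31 days between events).
So this recurs on the 18th of each month.
March 2027: March 18, 2027.
Next: April 2027 → April 18, 2027.
May 2027: May 18, 2027.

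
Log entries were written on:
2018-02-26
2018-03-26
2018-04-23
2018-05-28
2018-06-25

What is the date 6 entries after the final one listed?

2018-12-24

Gaps: 28, 28, 35, 28 days — a mix of 28 and 35. Every date is a Monday.
Each is the 4th Monday of its month.
4th Monday of July 2018: 2018-07-23.
August 2018 — 4th Monday is 2018-08-27.
September 2018 — 4th Monday is 2018-09-24.
4th Monday of October 2018: 2018-10-22.
4th Monday of November 2018: 2018-11-26.
December 2018 — 4th Monday is 2018-12-24.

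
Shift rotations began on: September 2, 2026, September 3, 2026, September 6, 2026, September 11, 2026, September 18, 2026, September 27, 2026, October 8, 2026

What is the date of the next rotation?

Gaps: 1, 3, 5, 7, 9, 11 days — each gap is 2 larger than the previous one.
Next gap: 13 days. October 8, 2026 + 13 days = October 21, 2026.

October 21, 2026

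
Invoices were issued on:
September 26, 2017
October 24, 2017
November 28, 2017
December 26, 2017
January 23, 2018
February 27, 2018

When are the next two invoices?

March 27, 2018; April 24, 2018

All dates are Tuesdays, 28, 35, 28, 28, 35 days apart.
Specifically, the 4th Tuesday of each month.
4th Tuesday of March 2018: March 27, 2018.
April 2018 — 4th Tuesday is April 24, 2018.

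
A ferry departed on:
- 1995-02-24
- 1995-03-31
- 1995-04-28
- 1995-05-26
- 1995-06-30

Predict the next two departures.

These are Fridays with 35, 28, 28, 35-day gaps.
Each is the final Friday of its month — 1995-03-31 is past the 28th, so '4th Friday' doesn't fit.
Last Friday of July 1995: 1995-07-28.
August 1995 ends with Friday 1995-08-25.

1995-07-28, 1995-08-25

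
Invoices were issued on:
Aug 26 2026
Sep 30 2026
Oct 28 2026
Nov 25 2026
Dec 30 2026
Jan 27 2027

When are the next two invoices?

Every date is a Wednesday; gaps 35, 28, 28, 35, 28 days.
Each is the last Wednesday of its month (at least one falls on the 29th or later, ruling out '4th Wednesday').
February 2027 ends with Wednesday Feb 24 2027.
March 2027 ends with Wednesday Mar 31 2027.

Feb 24 2027, Mar 31 2027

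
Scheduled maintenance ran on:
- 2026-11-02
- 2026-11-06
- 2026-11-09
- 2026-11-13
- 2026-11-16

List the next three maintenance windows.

Every event lands on a Monday or Friday (gaps cycle 4, 3, 4, 3).
So the schedule is: every Monday and Friday.
The following Friday is 2026-11-20.
Next Monday: 2026-11-23.
Next Friday: 2026-11-27.

2026-11-20, 2026-11-23, 2026-11-27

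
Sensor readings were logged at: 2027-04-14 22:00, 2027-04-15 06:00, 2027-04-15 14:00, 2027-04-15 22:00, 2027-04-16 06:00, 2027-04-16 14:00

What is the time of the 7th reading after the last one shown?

Spacing: 8, 8, 8, 8, 8 h — constant 8 h.
2027-04-16 14:00 + 8 h = 2027-04-16 22:00.
2027-04-16 22:00 + 8 h = 2027-04-17 06:00.
2027-04-17 06:00 + 8 h = 2027-04-17 14:00.
2027-04-17 14:00 + 8 h = 2027-04-17 22:00.
2027-04-17 22:00 + 8 h = 2027-04-18 06:00.
2027-04-18 06:00 + 8 h = 2027-04-18 14:00.
2027-04-18 14:00 + 8 h = 2027-04-18 22:00.

2027-04-18 22:00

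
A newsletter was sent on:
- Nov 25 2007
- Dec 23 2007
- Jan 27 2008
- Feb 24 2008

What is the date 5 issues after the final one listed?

These are Sundays at 28- or 35-day spacing (28, 35, 28).
The pattern: 4th Sunday of the month.
4th Sunday of March 2008: Mar 23 2008.
April 2008 — 4th Sunday is Apr 27 2008.
May 2008 — 4th Sunday is May 25 2008.
4th Sunday of June 2008: Jun 22 2008.
4th Sunday of July 2008: Jul 27 2008.

Jul 27 2008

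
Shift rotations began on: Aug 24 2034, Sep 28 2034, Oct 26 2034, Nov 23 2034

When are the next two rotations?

Dec 28 2034, Jan 25 2035

All dates are Thursdays, 35, 28, 28 days apart.
Specifically, the 4th Thursday of each month.
4th Thursday of December 2034: Dec 28 2034.
4th Thursday of January 2035: Jan 25 2035.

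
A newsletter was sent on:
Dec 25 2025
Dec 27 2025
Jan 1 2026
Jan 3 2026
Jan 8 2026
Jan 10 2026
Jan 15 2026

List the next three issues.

Jan 17 2026, Jan 22 2026, Jan 24 2026

The gap pattern 2, 5, 2, 5, 2, 5 repeats every 2 events.
These are the Thursdays and Saturdays of each week.
Next Saturday: Jan 17 2026.
The following Thursday is Jan 22 2026.
The following Saturday is Jan 24 2026.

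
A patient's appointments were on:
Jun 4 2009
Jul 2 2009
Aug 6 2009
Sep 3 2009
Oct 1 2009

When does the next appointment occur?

Nov 5 2009

Gaps: 28, 35, 28, 28 days — a mix of 28 and 35. Every date is a Thursday.
Each is the 1st Thursday of its month.
1st Thursday of November 2009: Nov 5 2009.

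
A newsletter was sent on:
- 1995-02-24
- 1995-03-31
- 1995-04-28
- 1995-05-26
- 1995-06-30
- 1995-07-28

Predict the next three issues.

1995-08-25, 1995-09-29, 1995-10-27

These are Fridays with 35, 28, 28, 35, 28-day gaps.
Each is the final Friday of its month — 1995-03-31 is past the 28th, so '4th Friday' doesn't fit.
August 1995 ends with Friday 1995-08-25.
September 1995 ends with Friday 1995-09-29.
October 1995 ends with Friday 1995-10-27.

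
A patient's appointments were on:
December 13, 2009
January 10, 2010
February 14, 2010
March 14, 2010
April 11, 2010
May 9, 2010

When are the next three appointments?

June 13, 2010; July 11, 2010; August 8, 2010

These are Sundays at 28- or 35-day spacing (28, 35, 28, 28, 28).
The pattern: 2nd Sunday of the month.
2nd Sunday of June 2010: June 13, 2010.
2nd Sunday of July 2010: July 11, 2010.
2nd Sunday of August 2010: August 8, 2010.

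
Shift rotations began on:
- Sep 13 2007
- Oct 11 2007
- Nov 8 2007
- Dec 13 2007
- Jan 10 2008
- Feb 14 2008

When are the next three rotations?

All dates are Thursdays, 28, 28, 35, 28, 35 days apart.
Specifically, the 2nd Thursday of each month.
March 2008 — 2nd Thursday is Mar 13 2008.
2nd Thursday of April 2008: Apr 10 2008.
2nd Thursday of May 2008: May 8 2008.

Mar 13 2008, Apr 10 2008, May 8 2008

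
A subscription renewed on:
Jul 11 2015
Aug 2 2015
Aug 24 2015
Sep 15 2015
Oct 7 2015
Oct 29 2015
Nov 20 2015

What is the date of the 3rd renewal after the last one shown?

Jan 25 2016

The spacing is 22, 22, 22, 22, 22, 22 days — always 22 days.
Nov 20 2015 + 22 days = Dec 12 2015.
Dec 12 2015 + 22 days = Jan 3 2016.
Jan 3 2016 + 22 days = Jan 25 2016.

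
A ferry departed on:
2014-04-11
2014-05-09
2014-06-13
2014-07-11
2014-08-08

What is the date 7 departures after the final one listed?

2015-03-13

Gaps: 28, 35, 28, 28 days — a mix of 28 and 35. Every date is a Friday.
Each is the 2nd Friday of its month.
2nd Friday of September 2014: 2014-09-12.
2nd Friday of October 2014: 2014-10-10.
November 2014 — 2nd Friday is 2014-11-14.
December 2014 — 2nd Friday is 2014-12-12.
2nd Friday of January 2015: 2015-01-09.
February 2015 — 2nd Friday is 2015-02-13.
2nd Friday of March 2015: 2015-03-13.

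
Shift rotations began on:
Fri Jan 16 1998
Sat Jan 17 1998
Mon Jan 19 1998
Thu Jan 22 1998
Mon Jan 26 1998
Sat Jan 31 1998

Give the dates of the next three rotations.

Fri Feb 6 1998, Fri Feb 13 1998, Sat Feb 21 1998

The spacing grows by 1 each time: 1, 2, 3, 4, 5 days.
Next gap: 6 days. Sat Jan 31 1998 + 6 days = Fri Feb 6 1998.
Next gap: 7 days. Fri Feb 6 1998 + 7 days = Fri Feb 13 1998.
Next gap: 8 days. Fri Feb 13 1998 + 8 days = Sat Feb 21 1998.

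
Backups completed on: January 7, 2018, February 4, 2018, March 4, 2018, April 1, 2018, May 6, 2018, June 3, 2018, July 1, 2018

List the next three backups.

August 5, 2018; September 2, 2018; October 7, 2018

These are Sundays at 28- or 35-day spacing (28, 28, 28, 35, 28, 28).
The pattern: 1st Sunday of the month.
August 2018 — 1st Sunday is August 5, 2018.
September 2018 — 1st Sunday is September 2, 2018.
1st Sunday of October 2018: October 7, 2018.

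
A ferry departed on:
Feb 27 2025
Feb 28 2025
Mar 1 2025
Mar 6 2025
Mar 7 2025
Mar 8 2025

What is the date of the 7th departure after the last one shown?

Gaps: 1, 1, 5, 1, 1 days — not constant, but cyclic with period 3.
The events fall on every Thursday, Friday and Saturday.
Next Thursday: Mar 13 2025.
Next Friday: Mar 14 2025.
The following Saturday is Mar 15 2025.
Next Thursday: Mar 20 2025.
Next Friday: Mar 21 2025.
Next Saturday: Mar 22 2025.
The following Thursday is Mar 27 2025.

Mar 27 2025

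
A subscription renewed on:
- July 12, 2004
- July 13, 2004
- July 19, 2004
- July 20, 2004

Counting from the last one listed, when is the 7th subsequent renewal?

August 16, 2004

Every event lands on a Monday or Tuesday (gaps cycle 1, 6, 1).
So the schedule is: every Monday and Tuesday.
Next Monday: July 26, 2004.
The following Tuesday is July 27, 2004.
The following Monday is August 2, 2004.
The following Tuesday is August 3, 2004.
Next Monday: August 9, 2004.
Next Tuesday: August 10, 2004.
Next Monday: August 16, 2004.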